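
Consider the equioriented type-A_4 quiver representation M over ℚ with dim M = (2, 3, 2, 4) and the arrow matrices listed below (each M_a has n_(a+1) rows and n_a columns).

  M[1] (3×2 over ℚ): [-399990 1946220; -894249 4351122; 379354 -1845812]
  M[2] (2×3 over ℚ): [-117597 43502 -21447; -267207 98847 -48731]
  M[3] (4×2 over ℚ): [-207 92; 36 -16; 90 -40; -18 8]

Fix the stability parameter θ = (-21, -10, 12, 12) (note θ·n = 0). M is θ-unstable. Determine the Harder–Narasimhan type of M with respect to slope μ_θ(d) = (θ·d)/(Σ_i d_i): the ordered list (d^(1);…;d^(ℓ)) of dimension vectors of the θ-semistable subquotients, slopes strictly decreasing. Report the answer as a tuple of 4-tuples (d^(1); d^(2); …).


Via rank(M_{q-1}∘⋯∘M_p): M ≅ I[1,1], I[1,4], I[2,2], I[2,3], I[4,4]^3.
μ_θ-semistable layers: μ^(1)=12; μ^(2)=-10; μ^(3)=-21

((0, 0, 2, 4); (0, 3, 0, 0); (2, 0, 0, 0))


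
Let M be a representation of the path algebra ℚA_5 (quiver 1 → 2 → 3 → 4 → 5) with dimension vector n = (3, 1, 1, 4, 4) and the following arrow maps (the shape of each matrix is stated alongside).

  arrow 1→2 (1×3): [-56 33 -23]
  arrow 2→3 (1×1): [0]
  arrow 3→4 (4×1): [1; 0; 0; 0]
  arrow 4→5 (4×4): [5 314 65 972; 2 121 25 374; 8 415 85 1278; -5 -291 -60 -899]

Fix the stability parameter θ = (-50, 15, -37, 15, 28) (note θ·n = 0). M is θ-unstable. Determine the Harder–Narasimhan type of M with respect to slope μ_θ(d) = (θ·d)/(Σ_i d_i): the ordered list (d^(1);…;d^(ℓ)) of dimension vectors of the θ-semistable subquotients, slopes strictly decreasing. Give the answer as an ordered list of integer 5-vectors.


Via rank(M_{q-1}∘⋯∘M_p): M ≅ I[1,1]^2, I[1,2], I[3,5], I[4,4], I[4,5]^2, I[5,5].
μ_θ-semistable layers: μ^(1)=28; μ^(2)=15; μ^(3)=-37; μ^(4)=-50

((0, 0, 0, 0, 4); (0, 1, 0, 4, 0); (0, 0, 1, 0, 0); (3, 0, 0, 0, 0))


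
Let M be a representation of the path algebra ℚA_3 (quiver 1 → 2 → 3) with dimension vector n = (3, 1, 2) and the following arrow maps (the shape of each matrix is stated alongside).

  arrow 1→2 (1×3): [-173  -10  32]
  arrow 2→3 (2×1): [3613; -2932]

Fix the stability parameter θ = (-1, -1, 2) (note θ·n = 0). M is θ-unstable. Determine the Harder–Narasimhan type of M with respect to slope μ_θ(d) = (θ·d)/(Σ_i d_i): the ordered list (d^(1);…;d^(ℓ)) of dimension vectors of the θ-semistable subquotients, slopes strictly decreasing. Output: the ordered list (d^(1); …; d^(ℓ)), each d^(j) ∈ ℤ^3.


Via rank(M_{q-1}∘⋯∘M_p): M ≅ I[1,1]^2, I[1,3], I[3,3].
μ_θ-semistable layers: μ^(1)=2; μ^(2)=-1

((0, 0, 2); (3, 1, 0))


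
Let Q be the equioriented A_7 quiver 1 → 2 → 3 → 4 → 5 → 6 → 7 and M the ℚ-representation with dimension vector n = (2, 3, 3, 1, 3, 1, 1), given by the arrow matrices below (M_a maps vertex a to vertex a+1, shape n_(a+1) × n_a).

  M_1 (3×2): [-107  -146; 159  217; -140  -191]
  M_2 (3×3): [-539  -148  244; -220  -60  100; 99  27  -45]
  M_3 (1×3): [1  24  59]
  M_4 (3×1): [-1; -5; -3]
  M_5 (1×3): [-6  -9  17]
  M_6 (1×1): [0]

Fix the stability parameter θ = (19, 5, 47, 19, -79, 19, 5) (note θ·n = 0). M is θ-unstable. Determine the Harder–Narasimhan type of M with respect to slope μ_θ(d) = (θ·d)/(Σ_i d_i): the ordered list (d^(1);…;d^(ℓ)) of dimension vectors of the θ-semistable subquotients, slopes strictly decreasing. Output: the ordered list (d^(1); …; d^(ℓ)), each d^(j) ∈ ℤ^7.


Via rank(M_{q-1}∘⋯∘M_p): M ≅ I[1,2], I[1,5], I[2,3], I[3,3], I[5,5], I[5,6], I[7,7].
μ_θ-semistable layers: μ^(1)=47; μ^(2)=19; μ^(3)=12; μ^(4)=5; μ^(5)=11/5; μ^(6)=-79

((0, 0, 2, 0, 0, 0, 0); (0, 0, 0, 0, 0, 1, 0); (1, 1, 0, 0, 0, 0, 0); (0, 1, 0, 0, 0, 0, 1); (1, 1, 1, 1, 1, 0, 0); (0, 0, 0, 0, 2, 0, 0))


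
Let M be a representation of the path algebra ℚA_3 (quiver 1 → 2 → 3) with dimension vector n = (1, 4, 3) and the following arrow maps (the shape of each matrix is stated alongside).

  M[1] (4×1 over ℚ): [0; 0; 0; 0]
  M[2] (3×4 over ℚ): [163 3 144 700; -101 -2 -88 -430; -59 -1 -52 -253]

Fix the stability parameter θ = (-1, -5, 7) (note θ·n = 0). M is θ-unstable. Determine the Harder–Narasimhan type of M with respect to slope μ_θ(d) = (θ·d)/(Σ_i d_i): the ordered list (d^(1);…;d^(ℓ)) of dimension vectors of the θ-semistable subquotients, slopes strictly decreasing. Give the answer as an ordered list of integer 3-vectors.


Barcode: M ≅ I[1,1], I[2,2], I[2,3]^3. HN layers by μ_θ (3 steps, strictly decreasing):
  μ^(1)=7; μ^(2)=-1; μ^(3)=-5

((0, 0, 3); (1, 0, 0); (0, 4, 0))


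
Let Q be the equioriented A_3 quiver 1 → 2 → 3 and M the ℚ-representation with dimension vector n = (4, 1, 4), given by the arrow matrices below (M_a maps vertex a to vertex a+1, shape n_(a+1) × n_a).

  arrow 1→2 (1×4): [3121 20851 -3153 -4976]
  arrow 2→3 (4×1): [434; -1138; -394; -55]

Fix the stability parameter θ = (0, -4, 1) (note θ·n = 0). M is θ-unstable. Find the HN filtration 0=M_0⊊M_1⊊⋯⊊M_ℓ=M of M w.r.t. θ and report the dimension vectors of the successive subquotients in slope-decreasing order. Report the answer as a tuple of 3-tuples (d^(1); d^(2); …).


Interval decomposition of M: I[1,1]^3, I[1,3], I[3,3]^3.
HN type (ℓ=3): μ^(1)=1; μ^(2)=0; μ^(3)=-2

((0, 0, 4); (3, 0, 0); (1, 1, 0))


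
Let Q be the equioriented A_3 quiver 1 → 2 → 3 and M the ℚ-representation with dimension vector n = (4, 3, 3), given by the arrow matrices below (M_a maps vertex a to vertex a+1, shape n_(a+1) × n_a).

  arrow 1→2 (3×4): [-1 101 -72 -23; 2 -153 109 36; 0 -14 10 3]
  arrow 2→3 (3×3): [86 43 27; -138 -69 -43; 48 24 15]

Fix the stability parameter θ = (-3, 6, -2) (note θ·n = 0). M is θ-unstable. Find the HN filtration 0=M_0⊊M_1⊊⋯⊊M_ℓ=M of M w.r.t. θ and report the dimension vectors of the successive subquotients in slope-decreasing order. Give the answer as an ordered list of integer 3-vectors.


Barcode: M ≅ I[1,1], I[1,2], I[1,3]^2, I[3,3]. HN layers by μ_θ (4 steps, strictly decreasing):
  μ^(1)=6; μ^(2)=2; μ^(3)=-2; μ^(4)=-3

((0, 1, 0); (0, 2, 2); (0, 0, 1); (4, 0, 0))


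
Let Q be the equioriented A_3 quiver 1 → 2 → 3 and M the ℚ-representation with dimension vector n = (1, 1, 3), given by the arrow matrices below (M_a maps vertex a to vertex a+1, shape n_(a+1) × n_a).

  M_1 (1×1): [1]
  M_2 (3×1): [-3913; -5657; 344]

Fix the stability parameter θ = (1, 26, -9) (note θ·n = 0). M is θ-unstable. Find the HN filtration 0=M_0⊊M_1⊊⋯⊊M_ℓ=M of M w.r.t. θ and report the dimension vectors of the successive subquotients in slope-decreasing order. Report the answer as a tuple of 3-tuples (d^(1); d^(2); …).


Via rank(M_{q-1}∘⋯∘M_p): M ≅ I[1,3], I[3,3]^2.
μ_θ-semistable layers: μ^(1)=17/2; μ^(2)=1; μ^(3)=-9

((0, 1, 1); (1, 0, 0); (0, 0, 2))


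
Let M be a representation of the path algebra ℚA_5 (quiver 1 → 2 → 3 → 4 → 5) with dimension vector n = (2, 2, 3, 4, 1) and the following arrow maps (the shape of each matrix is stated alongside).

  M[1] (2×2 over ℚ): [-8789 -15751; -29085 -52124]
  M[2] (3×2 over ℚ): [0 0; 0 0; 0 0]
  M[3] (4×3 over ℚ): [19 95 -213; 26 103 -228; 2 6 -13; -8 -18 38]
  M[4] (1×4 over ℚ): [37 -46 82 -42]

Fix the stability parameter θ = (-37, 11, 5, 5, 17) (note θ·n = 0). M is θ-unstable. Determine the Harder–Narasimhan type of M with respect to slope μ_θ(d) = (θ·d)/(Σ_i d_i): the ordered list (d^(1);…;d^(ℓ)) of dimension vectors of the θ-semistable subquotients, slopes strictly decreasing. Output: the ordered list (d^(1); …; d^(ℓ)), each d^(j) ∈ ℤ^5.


Interval decomposition of M: I[1,2]^2, I[3,4]^2, I[3,5], I[4,4].
HN type (ℓ=4): μ^(1)=17; μ^(2)=11; μ^(3)=5; μ^(4)=-37

((0, 0, 0, 0, 1); (0, 2, 0, 0, 0); (0, 0, 3, 4, 0); (2, 0, 0, 0, 0))


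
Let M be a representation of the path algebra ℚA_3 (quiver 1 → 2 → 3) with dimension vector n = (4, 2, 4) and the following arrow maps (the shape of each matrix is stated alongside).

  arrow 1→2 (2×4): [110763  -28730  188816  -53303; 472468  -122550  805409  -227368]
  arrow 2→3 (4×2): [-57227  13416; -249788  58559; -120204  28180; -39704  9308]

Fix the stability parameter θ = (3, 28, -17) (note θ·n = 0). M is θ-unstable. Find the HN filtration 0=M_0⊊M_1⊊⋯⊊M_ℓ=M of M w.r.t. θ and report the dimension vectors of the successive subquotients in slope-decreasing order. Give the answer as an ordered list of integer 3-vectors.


Barcode: M ≅ I[1,1]^2, I[1,3]^2, I[3,3]^2. HN layers by μ_θ (3 steps, strictly decreasing):
  μ^(1)=11/2; μ^(2)=3; μ^(3)=-17

((0, 2, 2); (4, 0, 0); (0, 0, 2))


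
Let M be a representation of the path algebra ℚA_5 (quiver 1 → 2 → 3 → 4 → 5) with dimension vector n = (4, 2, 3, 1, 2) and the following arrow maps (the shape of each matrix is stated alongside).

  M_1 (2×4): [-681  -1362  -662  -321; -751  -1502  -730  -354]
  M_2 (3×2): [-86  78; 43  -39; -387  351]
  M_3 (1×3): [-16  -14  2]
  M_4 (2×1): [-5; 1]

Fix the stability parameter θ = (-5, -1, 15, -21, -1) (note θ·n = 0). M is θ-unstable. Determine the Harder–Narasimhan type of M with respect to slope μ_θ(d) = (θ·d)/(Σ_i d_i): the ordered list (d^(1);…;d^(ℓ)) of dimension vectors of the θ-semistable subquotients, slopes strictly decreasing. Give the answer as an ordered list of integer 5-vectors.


Interval decomposition of M: I[1,1]^2, I[1,2], I[1,3], I[3,3], I[3,5], I[5,5].
HN type (ℓ=4): μ^(1)=15; μ^(2)=-1; μ^(3)=-3; μ^(4)=-5

((0, 0, 2, 0, 0); (0, 2, 0, 0, 2); (0, 0, 1, 1, 0); (4, 0, 0, 0, 0))


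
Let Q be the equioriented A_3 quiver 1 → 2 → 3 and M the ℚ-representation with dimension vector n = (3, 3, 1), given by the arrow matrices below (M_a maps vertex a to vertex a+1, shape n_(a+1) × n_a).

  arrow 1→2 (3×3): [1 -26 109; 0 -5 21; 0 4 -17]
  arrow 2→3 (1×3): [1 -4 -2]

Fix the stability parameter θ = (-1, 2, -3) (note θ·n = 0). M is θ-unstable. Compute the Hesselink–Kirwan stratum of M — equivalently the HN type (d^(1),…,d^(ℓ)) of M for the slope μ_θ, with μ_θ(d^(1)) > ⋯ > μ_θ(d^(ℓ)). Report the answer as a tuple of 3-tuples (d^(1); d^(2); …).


Barcode: M ≅ I[1,2]^2, I[1,3]. HN layers by μ_θ (3 steps, strictly decreasing):
  μ^(1)=2; μ^(2)=-1/2; μ^(3)=-1

((0, 2, 0); (0, 1, 1); (3, 0, 0))


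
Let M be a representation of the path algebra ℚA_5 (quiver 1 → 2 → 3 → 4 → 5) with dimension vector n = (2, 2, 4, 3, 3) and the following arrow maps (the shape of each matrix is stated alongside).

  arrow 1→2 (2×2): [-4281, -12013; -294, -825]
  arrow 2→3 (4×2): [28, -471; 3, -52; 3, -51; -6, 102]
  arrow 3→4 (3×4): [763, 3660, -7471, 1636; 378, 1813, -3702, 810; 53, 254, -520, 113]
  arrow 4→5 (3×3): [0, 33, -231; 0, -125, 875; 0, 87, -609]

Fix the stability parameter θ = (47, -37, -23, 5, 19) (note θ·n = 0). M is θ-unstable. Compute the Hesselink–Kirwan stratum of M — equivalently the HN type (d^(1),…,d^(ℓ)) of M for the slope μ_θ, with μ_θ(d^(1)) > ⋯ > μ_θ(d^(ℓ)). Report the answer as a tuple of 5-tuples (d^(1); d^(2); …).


Barcode: M ≅ I[1,4], I[1,5], I[3,3], I[3,4], I[5,5]^2. HN layers by μ_θ (4 steps, strictly decreasing):
  μ^(1)=19; μ^(2)=5; μ^(3)=-13/3; μ^(4)=-23

((0, 0, 0, 0, 3); (0, 0, 0, 3, 0); (2, 2, 2, 0, 0); (0, 0, 2, 0, 0))


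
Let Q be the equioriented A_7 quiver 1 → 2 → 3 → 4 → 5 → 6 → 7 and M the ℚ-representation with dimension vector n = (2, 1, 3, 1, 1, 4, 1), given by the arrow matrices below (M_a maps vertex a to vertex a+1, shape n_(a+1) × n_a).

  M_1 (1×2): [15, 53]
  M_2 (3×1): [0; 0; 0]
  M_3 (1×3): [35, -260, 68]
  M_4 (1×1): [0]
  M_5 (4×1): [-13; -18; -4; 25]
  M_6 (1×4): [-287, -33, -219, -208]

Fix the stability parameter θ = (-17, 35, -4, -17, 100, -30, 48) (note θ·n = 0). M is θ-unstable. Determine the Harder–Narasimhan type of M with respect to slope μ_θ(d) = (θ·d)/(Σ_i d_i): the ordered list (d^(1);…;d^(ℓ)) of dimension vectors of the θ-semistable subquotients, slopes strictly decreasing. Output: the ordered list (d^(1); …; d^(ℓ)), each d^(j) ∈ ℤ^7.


Via rank(M_{q-1}∘⋯∘M_p): M ≅ I[1,1], I[1,2], I[3,3]^2, I[3,4], I[5,7], I[6,6]^3.
μ_θ-semistable layers: μ^(1)=48; μ^(2)=35; μ^(3)=-4; μ^(4)=-21/2; μ^(5)=-17; μ^(6)=-30

((0, 0, 0, 0, 0, 0, 1); (0, 1, 0, 0, 1, 1, 0); (0, 0, 2, 0, 0, 0, 0); (0, 0, 1, 1, 0, 0, 0); (2, 0, 0, 0, 0, 0, 0); (0, 0, 0, 0, 0, 3, 0))


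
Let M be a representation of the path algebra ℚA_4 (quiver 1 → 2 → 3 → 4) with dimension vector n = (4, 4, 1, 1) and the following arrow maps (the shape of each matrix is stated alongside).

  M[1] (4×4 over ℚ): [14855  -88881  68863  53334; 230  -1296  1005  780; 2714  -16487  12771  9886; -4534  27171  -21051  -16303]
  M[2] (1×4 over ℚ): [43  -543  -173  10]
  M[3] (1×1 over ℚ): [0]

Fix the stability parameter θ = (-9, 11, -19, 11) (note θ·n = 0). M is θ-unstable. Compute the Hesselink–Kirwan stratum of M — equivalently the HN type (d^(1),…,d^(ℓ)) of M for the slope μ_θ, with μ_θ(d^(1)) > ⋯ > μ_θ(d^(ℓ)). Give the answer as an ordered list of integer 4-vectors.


Via rank(M_{q-1}∘⋯∘M_p): M ≅ I[1,2]^3, I[1,3], I[4,4].
μ_θ-semistable layers: μ^(1)=11; μ^(2)=-4; μ^(3)=-9

((0, 3, 0, 1); (0, 1, 1, 0); (4, 0, 0, 0))


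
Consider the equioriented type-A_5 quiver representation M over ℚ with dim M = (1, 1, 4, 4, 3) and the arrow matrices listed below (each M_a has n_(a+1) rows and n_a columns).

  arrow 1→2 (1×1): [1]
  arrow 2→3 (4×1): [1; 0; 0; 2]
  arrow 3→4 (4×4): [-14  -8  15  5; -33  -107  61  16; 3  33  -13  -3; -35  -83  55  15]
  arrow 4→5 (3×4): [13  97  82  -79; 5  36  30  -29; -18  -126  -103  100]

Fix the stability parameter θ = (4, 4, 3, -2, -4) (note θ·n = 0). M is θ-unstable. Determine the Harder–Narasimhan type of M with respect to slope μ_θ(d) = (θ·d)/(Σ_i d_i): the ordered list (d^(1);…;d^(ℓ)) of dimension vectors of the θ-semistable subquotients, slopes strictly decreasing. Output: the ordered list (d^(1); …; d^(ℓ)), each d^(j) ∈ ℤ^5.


Via rank(M_{q-1}∘⋯∘M_p): M ≅ I[1,5], I[3,4], I[3,5]^2.
μ_θ-semistable layers: μ^(1)=1; μ^(2)=1/2; μ^(3)=-1

((1, 1, 1, 1, 1); (0, 0, 1, 1, 0); (0, 0, 2, 2, 2))


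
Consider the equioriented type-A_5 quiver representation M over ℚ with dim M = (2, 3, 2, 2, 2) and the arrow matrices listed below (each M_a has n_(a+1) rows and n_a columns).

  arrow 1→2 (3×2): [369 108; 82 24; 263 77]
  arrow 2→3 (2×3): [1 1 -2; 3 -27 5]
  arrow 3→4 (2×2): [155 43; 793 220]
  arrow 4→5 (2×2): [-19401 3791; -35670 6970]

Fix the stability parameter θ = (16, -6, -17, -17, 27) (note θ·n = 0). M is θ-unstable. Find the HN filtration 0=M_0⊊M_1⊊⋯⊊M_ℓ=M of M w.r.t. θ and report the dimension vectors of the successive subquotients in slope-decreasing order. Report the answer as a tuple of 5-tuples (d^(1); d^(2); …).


Barcode: M ≅ I[1,4], I[1,5], I[2,2], I[5,5]. HN layers by μ_θ (2 steps, strictly decreasing):
  μ^(1)=27; μ^(2)=-6

((0, 0, 0, 0, 2); (2, 3, 2, 2, 0))


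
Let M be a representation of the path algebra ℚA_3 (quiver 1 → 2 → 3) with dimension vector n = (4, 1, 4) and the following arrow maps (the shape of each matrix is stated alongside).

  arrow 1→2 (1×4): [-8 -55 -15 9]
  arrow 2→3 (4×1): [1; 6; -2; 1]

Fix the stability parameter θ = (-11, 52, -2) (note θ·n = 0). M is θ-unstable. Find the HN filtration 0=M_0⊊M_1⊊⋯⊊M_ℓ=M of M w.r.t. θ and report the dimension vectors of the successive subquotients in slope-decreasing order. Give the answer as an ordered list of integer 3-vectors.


Interval decomposition of M: I[1,1]^3, I[1,3], I[3,3]^3.
HN type (ℓ=3): μ^(1)=25; μ^(2)=-2; μ^(3)=-11

((0, 1, 1); (0, 0, 3); (4, 0, 0))


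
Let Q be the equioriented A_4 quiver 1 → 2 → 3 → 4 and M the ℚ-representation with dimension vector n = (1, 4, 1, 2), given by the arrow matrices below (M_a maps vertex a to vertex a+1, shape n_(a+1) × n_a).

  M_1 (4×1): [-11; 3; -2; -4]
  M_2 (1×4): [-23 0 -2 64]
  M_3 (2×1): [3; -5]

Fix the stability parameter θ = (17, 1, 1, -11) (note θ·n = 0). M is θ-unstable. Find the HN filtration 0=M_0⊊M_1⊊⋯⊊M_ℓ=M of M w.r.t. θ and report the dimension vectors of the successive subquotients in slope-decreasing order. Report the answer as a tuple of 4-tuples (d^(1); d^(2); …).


Via rank(M_{q-1}∘⋯∘M_p): M ≅ I[1,4], I[2,2]^3, I[4,4].
μ_θ-semistable layers: μ^(1)=2; μ^(2)=1; μ^(3)=-11

((1, 1, 1, 1); (0, 3, 0, 0); (0, 0, 0, 1))


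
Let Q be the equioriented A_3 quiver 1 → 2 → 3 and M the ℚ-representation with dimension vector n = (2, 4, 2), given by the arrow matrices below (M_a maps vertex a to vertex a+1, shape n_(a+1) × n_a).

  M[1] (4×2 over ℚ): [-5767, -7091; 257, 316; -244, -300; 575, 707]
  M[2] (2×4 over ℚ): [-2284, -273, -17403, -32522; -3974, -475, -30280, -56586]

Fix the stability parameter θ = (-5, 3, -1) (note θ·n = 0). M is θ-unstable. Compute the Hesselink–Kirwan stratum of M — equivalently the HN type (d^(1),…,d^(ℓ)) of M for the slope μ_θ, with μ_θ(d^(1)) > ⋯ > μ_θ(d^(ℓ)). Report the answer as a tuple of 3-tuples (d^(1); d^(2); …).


Interval decomposition of M: I[1,3]^2, I[2,2]^2.
HN type (ℓ=3): μ^(1)=3; μ^(2)=1; μ^(3)=-5

((0, 2, 0); (0, 2, 2); (2, 0, 0))


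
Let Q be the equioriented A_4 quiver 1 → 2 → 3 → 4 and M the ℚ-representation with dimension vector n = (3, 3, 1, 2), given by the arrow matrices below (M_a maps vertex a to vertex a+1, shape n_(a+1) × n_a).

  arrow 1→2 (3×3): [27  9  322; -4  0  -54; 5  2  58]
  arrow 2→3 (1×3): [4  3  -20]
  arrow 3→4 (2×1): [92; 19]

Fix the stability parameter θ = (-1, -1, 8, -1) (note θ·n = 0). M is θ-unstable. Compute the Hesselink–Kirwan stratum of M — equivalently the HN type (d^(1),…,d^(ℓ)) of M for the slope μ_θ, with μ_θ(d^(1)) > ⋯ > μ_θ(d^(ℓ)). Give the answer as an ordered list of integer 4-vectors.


Interval decomposition of M: I[1,2]^2, I[1,4], I[4,4].
HN type (ℓ=2): μ^(1)=7/2; μ^(2)=-1

((0, 0, 1, 1); (3, 3, 0, 1))


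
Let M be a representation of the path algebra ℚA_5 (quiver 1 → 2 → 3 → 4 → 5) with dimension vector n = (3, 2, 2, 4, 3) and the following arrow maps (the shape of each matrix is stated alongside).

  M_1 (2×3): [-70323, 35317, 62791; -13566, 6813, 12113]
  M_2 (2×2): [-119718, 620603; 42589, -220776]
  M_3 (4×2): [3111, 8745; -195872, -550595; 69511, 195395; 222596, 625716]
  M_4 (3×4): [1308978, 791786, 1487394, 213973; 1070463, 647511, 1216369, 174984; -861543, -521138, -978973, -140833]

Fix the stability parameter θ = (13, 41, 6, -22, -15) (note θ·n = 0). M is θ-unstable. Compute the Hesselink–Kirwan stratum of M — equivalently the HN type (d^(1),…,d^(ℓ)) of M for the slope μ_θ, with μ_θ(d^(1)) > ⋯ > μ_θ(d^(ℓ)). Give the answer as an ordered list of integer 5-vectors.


Interval decomposition of M: I[1,1], I[1,4], I[1,5], I[4,5]^2.
HN type (ℓ=5): μ^(1)=13; μ^(2)=19/2; μ^(3)=23/5; μ^(4)=-15; μ^(5)=-22

((1, 0, 0, 0, 0); (1, 1, 1, 1, 0); (1, 1, 1, 1, 1); (0, 0, 0, 0, 2); (0, 0, 0, 2, 0))


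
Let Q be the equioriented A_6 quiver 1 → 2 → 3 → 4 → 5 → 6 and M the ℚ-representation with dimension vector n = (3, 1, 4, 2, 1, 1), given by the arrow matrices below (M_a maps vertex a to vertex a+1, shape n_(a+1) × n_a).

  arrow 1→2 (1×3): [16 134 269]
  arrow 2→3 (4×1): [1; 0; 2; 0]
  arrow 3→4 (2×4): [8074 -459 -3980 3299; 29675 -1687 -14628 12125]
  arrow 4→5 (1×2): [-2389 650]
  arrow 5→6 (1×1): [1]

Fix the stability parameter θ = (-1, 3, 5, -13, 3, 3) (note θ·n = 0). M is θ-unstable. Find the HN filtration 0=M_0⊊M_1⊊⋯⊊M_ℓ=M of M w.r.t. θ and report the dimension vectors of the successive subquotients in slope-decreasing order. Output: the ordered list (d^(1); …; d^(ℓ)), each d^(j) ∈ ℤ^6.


Barcode: M ≅ I[1,1]^2, I[1,6], I[3,3]^2, I[3,4]. HN layers by μ_θ (5 steps, strictly decreasing):
  μ^(1)=5; μ^(2)=3; μ^(3)=-1; μ^(4)=-3/2; μ^(5)=-4

((0, 0, 2, 0, 0, 0); (0, 0, 0, 0, 1, 1); (2, 0, 0, 0, 0, 0); (1, 1, 1, 1, 0, 0); (0, 0, 1, 1, 0, 0))


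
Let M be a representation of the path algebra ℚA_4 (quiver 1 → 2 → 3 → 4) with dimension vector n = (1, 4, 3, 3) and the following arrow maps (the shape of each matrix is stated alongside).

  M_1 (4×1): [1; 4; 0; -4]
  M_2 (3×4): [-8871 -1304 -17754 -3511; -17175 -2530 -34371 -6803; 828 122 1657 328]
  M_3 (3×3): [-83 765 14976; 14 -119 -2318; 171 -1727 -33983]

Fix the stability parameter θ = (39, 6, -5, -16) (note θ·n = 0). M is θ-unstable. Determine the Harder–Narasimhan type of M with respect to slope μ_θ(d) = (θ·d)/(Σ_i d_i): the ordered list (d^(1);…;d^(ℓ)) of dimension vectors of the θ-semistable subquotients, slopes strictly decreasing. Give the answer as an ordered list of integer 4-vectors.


Interval decomposition of M: I[1,4], I[2,2]^2, I[2,4], I[3,4].
HN type (ℓ=3): μ^(1)=6; μ^(2)=-5; μ^(3)=-21/2

((1, 3, 1, 1); (0, 1, 1, 1); (0, 0, 1, 1))


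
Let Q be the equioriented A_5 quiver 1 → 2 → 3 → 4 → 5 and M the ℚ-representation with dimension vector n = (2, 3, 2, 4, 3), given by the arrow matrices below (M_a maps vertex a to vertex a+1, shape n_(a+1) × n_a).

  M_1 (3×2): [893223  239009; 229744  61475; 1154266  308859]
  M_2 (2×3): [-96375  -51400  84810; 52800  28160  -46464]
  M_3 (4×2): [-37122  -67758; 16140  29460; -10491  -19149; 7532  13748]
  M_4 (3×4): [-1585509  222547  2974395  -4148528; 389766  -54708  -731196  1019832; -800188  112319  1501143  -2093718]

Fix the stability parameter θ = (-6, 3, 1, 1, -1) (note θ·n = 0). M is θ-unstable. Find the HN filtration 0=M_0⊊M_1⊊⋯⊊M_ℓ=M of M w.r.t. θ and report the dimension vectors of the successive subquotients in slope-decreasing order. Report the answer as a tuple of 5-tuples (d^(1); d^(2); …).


Interval decomposition of M: I[1,2], I[1,5], I[2,2], I[3,3], I[4,4], I[4,5]^2.
HN type (ℓ=4): μ^(1)=3; μ^(2)=1; μ^(3)=0; μ^(4)=-6

((0, 2, 0, 0, 0); (0, 1, 2, 2, 1); (0, 0, 0, 2, 2); (2, 0, 0, 0, 0))


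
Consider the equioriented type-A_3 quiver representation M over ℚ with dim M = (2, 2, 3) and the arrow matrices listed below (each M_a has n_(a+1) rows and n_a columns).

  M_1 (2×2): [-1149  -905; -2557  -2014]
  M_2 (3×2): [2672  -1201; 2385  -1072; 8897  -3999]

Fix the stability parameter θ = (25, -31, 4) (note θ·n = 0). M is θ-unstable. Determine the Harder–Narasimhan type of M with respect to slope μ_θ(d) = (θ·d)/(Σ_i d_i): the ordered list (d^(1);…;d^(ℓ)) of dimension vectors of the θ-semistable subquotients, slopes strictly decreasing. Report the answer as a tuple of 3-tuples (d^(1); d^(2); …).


Via rank(M_{q-1}∘⋯∘M_p): M ≅ I[1,3]^2, I[3,3].
μ_θ-semistable layers: μ^(1)=4; μ^(2)=-3

((0, 0, 3); (2, 2, 0))


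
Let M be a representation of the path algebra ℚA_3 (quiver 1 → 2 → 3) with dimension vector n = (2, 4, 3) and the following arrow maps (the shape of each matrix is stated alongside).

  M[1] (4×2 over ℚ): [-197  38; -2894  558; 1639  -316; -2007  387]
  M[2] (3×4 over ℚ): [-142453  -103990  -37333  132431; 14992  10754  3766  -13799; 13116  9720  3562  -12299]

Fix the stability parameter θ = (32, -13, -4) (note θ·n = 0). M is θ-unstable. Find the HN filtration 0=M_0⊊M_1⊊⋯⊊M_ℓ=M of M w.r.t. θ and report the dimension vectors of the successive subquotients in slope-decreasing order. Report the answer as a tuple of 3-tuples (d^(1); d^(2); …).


Interval decomposition of M: I[1,3]^2, I[2,2], I[2,3].
HN type (ℓ=3): μ^(1)=5; μ^(2)=-4; μ^(3)=-13

((2, 2, 2); (0, 0, 1); (0, 2, 0))


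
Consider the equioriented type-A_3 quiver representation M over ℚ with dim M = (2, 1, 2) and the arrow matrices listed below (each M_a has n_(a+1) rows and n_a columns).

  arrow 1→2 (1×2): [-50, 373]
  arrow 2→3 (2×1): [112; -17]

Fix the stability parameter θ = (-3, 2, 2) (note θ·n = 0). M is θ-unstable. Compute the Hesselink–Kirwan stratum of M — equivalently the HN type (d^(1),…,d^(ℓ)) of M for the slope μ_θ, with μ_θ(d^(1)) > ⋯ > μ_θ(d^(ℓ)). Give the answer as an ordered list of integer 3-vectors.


Via rank(M_{q-1}∘⋯∘M_p): M ≅ I[1,1], I[1,3], I[3,3].
μ_θ-semistable layers: μ^(1)=2; μ^(2)=-3

((0, 1, 2); (2, 0, 0))


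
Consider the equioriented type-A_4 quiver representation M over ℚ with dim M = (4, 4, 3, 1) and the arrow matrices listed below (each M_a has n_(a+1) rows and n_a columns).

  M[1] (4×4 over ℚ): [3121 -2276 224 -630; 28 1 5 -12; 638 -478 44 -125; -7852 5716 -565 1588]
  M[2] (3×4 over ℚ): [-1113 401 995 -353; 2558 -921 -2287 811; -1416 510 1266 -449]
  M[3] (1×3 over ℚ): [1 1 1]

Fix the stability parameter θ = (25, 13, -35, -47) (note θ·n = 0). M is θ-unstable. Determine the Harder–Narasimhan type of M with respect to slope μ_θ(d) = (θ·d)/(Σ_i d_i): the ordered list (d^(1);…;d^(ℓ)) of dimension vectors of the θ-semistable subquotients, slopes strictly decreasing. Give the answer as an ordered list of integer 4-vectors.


Interval decomposition of M: I[1,2], I[1,3]^2, I[1,4].
HN type (ℓ=3): μ^(1)=19; μ^(2)=1; μ^(3)=-11

((1, 1, 0, 0); (2, 2, 2, 0); (1, 1, 1, 1))


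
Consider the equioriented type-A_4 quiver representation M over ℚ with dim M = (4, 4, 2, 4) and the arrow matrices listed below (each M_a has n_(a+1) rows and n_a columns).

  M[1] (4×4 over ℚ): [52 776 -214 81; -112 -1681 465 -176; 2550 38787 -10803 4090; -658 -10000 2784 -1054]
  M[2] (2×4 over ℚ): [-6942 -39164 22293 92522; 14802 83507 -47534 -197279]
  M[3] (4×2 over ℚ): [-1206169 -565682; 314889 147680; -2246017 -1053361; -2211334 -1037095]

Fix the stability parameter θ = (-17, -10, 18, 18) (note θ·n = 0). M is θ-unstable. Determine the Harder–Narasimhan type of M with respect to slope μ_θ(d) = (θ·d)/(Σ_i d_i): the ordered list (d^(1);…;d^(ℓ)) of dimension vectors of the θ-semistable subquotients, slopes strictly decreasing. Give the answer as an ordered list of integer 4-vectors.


Barcode: M ≅ I[1,1], I[1,2]^2, I[1,4], I[2,4], I[4,4]^2. HN layers by μ_θ (3 steps, strictly decreasing):
  μ^(1)=18; μ^(2)=-10; μ^(3)=-17

((0, 0, 2, 4); (0, 4, 0, 0); (4, 0, 0, 0))


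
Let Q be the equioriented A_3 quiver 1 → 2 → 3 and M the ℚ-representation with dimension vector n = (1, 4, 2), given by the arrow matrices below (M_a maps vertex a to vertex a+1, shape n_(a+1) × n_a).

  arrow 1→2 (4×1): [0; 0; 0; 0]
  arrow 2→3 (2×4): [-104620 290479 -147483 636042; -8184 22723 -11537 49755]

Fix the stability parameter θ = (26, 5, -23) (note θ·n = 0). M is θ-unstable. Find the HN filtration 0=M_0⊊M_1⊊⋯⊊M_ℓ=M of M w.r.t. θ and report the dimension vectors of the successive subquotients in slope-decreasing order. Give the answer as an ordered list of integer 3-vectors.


Interval decomposition of M: I[1,1], I[2,2]^2, I[2,3]^2.
HN type (ℓ=3): μ^(1)=26; μ^(2)=5; μ^(3)=-9

((1, 0, 0); (0, 2, 0); (0, 2, 2))


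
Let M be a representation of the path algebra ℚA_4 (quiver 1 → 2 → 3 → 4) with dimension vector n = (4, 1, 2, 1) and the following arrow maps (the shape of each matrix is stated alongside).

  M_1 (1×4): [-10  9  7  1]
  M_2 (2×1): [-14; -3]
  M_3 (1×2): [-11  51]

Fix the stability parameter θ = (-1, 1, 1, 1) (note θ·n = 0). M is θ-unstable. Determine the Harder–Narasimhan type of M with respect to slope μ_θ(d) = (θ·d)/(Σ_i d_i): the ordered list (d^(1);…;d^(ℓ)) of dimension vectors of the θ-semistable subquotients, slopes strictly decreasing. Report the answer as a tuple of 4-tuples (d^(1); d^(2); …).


Via rank(M_{q-1}∘⋯∘M_p): M ≅ I[1,1]^3, I[1,4], I[3,3].
μ_θ-semistable layers: μ^(1)=1; μ^(2)=-1

((0, 1, 2, 1); (4, 0, 0, 0))


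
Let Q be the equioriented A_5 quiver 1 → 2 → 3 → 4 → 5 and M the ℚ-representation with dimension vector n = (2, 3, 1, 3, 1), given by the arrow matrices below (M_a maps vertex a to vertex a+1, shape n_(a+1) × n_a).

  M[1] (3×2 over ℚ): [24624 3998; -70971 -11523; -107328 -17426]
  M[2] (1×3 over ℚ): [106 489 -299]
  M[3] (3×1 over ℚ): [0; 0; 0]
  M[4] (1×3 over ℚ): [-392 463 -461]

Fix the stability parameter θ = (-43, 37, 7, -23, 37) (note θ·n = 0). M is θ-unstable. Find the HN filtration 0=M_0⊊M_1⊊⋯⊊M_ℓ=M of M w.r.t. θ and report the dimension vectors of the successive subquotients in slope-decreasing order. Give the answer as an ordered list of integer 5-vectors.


Interval decomposition of M: I[1,2], I[1,3], I[2,2], I[4,4]^2, I[4,5].
HN type (ℓ=4): μ^(1)=37; μ^(2)=22; μ^(3)=-23; μ^(4)=-43

((0, 2, 0, 0, 1); (0, 1, 1, 0, 0); (0, 0, 0, 3, 0); (2, 0, 0, 0, 0))


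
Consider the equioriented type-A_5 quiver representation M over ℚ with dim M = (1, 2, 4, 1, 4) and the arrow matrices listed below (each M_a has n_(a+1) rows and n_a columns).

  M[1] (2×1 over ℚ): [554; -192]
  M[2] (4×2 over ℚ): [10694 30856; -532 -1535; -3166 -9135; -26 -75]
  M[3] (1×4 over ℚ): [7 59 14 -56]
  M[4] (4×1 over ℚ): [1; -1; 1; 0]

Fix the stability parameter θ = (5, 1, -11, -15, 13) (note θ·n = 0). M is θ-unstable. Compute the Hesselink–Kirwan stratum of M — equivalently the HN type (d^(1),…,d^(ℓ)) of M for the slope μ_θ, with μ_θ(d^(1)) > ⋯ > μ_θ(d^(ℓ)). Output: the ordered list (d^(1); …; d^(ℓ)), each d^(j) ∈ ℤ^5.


Via rank(M_{q-1}∘⋯∘M_p): M ≅ I[1,5], I[2,3], I[3,3]^2, I[5,5]^3.
μ_θ-semistable layers: μ^(1)=13; μ^(2)=-5; μ^(3)=-11

((0, 0, 0, 0, 4); (1, 2, 2, 1, 0); (0, 0, 2, 0, 0))


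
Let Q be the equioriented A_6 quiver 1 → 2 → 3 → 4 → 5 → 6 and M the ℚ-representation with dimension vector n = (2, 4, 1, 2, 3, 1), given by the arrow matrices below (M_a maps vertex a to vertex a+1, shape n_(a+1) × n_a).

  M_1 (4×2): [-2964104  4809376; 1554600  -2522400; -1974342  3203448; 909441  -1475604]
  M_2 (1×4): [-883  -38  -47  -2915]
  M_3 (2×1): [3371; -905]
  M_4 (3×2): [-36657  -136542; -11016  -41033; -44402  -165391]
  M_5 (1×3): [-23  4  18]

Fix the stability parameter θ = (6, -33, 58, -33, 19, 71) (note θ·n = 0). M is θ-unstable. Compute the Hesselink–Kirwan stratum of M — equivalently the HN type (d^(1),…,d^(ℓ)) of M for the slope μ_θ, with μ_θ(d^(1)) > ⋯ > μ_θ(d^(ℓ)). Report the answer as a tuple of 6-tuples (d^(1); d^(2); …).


Via rank(M_{q-1}∘⋯∘M_p): M ≅ I[1,1], I[1,6], I[2,2]^3, I[4,5], I[5,5].
μ_θ-semistable layers: μ^(1)=71; μ^(2)=19; μ^(3)=25/2; μ^(4)=6; μ^(5)=-27/2; μ^(6)=-33

((0, 0, 0, 0, 0, 1); (0, 0, 0, 0, 3, 0); (0, 0, 1, 1, 0, 0); (1, 0, 0, 0, 0, 0); (1, 1, 0, 0, 0, 0); (0, 3, 0, 1, 0, 0))


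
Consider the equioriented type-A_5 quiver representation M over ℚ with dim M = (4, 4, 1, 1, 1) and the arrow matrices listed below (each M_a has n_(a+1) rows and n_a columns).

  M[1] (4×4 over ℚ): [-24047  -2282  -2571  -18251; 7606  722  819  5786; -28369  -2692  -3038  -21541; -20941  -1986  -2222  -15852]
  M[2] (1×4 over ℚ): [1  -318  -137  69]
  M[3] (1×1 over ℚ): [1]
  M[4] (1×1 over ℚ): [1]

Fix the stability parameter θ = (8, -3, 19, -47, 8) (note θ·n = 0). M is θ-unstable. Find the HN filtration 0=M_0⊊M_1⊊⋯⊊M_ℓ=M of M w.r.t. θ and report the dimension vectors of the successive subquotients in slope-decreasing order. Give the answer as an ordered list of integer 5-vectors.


Via rank(M_{q-1}∘⋯∘M_p): M ≅ I[1,2]^3, I[1,5].
μ_θ-semistable layers: μ^(1)=8; μ^(2)=5/2; μ^(3)=-23/4

((0, 0, 0, 0, 1); (3, 3, 0, 0, 0); (1, 1, 1, 1, 0))


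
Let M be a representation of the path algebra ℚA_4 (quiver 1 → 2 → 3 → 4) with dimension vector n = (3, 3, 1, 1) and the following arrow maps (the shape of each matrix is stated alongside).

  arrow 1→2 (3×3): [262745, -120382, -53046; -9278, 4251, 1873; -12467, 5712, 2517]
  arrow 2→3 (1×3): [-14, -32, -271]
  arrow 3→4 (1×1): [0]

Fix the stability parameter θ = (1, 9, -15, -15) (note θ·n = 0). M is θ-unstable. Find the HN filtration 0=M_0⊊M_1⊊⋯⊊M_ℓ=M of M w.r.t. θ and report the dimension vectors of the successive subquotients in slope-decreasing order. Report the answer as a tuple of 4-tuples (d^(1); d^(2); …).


Via rank(M_{q-1}∘⋯∘M_p): M ≅ I[1,2]^2, I[1,3], I[4,4].
μ_θ-semistable layers: μ^(1)=9; μ^(2)=1; μ^(3)=-5/3; μ^(4)=-15

((0, 2, 0, 0); (2, 0, 0, 0); (1, 1, 1, 0); (0, 0, 0, 1))


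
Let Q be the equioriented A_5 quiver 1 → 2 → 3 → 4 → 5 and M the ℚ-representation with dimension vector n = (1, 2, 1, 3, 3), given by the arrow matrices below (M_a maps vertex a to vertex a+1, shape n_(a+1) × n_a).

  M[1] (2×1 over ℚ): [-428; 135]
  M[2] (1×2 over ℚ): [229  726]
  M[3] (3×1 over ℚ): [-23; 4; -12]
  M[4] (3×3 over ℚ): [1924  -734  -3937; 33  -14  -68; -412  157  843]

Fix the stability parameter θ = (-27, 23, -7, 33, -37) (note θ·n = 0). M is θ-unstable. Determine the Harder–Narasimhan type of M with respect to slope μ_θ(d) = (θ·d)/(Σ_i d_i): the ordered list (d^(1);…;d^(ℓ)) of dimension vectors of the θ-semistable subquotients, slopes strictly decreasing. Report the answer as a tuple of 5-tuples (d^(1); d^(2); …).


Barcode: M ≅ I[1,5], I[2,2], I[4,5]^2. HN layers by μ_θ (4 steps, strictly decreasing):
  μ^(1)=23; μ^(2)=3; μ^(3)=-2; μ^(4)=-27

((0, 1, 0, 0, 0); (0, 1, 1, 1, 1); (0, 0, 0, 2, 2); (1, 0, 0, 0, 0))


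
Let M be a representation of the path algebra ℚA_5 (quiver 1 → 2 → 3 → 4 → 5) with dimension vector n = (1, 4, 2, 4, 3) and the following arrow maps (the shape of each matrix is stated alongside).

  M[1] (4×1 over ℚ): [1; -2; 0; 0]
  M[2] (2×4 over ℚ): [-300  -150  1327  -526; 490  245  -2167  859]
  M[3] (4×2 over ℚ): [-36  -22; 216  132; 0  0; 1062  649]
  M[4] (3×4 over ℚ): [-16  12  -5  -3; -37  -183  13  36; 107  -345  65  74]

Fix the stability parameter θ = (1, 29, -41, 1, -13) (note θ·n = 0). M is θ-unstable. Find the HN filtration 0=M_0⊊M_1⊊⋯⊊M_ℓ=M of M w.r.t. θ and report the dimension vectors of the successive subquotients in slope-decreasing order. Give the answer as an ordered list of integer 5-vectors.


Via rank(M_{q-1}∘⋯∘M_p): M ≅ I[1,2], I[2,2], I[2,3], I[2,5], I[4,4], I[4,5]^2.
μ_θ-semistable layers: μ^(1)=29; μ^(2)=1; μ^(3)=-6

((0, 2, 0, 0, 0); (1, 0, 0, 1, 0); (0, 2, 2, 3, 3))


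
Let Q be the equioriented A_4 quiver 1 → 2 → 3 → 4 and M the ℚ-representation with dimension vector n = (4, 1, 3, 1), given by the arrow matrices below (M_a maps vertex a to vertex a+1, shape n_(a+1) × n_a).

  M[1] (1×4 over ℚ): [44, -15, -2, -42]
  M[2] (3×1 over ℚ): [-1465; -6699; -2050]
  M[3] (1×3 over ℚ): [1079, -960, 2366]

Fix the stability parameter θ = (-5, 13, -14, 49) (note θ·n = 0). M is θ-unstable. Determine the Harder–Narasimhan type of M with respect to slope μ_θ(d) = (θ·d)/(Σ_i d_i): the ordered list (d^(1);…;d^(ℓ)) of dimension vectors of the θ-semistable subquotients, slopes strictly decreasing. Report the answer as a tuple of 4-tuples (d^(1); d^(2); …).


Barcode: M ≅ I[1,1]^3, I[1,4], I[3,3]^2. HN layers by μ_θ (4 steps, strictly decreasing):
  μ^(1)=49; μ^(2)=-1/2; μ^(3)=-5; μ^(4)=-14

((0, 0, 0, 1); (0, 1, 1, 0); (4, 0, 0, 0); (0, 0, 2, 0))


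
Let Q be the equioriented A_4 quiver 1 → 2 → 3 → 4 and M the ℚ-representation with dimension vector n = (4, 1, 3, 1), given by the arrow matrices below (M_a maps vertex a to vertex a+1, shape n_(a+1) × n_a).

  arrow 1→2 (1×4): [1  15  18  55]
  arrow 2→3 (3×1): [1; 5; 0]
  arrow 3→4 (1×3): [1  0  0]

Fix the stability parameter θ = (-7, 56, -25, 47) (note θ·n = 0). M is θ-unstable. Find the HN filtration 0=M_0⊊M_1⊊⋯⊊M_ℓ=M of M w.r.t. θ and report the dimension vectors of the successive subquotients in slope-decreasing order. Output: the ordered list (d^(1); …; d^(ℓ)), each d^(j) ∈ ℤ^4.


Barcode: M ≅ I[1,1]^3, I[1,4], I[3,3]^2. HN layers by μ_θ (4 steps, strictly decreasing):
  μ^(1)=47; μ^(2)=31/2; μ^(3)=-7; μ^(4)=-25

((0, 0, 0, 1); (0, 1, 1, 0); (4, 0, 0, 0); (0, 0, 2, 0))


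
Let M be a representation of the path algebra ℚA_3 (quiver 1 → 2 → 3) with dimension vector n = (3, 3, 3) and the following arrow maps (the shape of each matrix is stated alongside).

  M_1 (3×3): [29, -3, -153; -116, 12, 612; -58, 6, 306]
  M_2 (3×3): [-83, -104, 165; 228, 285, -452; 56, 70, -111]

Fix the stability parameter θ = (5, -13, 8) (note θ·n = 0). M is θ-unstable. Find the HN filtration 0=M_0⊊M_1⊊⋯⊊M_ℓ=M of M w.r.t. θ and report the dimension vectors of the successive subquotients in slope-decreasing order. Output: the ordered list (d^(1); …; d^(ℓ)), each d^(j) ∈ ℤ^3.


Barcode: M ≅ I[1,1]^2, I[1,3], I[2,3]^2. HN layers by μ_θ (4 steps, strictly decreasing):
  μ^(1)=8; μ^(2)=5; μ^(3)=-4; μ^(4)=-13

((0, 0, 3); (2, 0, 0); (1, 1, 0); (0, 2, 0))


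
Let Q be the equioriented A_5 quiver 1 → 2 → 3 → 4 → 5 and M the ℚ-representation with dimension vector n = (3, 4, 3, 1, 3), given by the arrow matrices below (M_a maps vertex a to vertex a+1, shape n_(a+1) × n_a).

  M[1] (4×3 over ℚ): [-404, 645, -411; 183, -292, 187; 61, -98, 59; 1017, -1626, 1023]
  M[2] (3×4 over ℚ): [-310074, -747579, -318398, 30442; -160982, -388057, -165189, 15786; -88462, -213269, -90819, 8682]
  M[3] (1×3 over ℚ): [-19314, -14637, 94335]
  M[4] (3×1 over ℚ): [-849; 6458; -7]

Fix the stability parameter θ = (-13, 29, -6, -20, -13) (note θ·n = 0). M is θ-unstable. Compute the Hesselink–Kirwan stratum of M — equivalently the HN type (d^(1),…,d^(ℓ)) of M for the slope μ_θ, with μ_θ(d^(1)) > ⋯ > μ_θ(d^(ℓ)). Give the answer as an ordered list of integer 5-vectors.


Interval decomposition of M: I[1,1], I[1,2], I[1,3], I[2,2], I[2,3], I[3,5], I[5,5]^2.
HN type (ℓ=3): μ^(1)=29; μ^(2)=23/2; μ^(3)=-13

((0, 2, 0, 0, 0); (0, 2, 2, 0, 0); (3, 0, 1, 1, 3))


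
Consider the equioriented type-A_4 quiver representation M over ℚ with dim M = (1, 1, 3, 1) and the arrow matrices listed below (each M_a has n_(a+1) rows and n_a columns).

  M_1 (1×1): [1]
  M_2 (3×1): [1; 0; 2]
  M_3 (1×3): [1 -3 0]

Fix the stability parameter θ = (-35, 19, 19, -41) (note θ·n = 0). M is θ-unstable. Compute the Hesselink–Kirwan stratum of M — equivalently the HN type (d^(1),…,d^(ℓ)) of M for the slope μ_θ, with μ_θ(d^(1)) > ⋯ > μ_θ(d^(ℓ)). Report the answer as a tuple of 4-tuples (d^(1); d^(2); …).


Interval decomposition of M: I[1,4], I[3,3]^2.
HN type (ℓ=3): μ^(1)=19; μ^(2)=-1; μ^(3)=-35

((0, 0, 2, 0); (0, 1, 1, 1); (1, 0, 0, 0))


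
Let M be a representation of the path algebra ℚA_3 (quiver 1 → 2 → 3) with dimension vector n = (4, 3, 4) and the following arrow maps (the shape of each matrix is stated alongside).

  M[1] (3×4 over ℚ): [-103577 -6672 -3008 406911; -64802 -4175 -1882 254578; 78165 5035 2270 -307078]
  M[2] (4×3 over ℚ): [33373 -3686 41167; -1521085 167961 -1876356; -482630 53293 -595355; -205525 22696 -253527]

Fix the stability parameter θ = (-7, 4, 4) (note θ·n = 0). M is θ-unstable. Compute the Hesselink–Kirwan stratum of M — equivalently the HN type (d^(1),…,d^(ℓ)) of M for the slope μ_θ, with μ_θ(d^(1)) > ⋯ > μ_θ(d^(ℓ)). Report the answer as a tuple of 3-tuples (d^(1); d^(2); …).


Via rank(M_{q-1}∘⋯∘M_p): M ≅ I[1,1], I[1,3]^3, I[3,3].
μ_θ-semistable layers: μ^(1)=4; μ^(2)=-7

((0, 3, 4); (4, 0, 0))


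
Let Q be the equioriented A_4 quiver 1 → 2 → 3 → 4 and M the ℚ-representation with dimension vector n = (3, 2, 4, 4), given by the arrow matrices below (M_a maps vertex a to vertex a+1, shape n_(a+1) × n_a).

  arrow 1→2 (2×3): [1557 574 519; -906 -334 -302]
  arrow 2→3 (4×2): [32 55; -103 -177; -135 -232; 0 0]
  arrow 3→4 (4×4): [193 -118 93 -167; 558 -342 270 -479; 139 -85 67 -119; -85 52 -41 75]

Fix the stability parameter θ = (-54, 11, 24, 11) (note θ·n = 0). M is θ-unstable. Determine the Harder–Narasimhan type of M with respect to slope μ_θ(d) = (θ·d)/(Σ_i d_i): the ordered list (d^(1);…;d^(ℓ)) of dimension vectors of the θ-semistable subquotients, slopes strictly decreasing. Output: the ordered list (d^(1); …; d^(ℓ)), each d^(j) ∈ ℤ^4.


Interval decomposition of M: I[1,1], I[1,3], I[1,4], I[3,4]^2, I[4,4].
HN type (ℓ=4): μ^(1)=24; μ^(2)=35/2; μ^(3)=11; μ^(4)=-54

((0, 0, 1, 0); (0, 0, 3, 3); (0, 2, 0, 1); (3, 0, 0, 0))
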